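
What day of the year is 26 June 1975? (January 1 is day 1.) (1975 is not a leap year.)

177

Days in months before June: 31 + 28 + 31 + 30 + 31 = 151.
Plus 26 days into June → day 177.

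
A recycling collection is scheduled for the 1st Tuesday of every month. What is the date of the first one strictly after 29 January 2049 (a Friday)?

January 2049 starts on a Friday, so its 1st Tuesday is 5 January 2049 (4 days in).
That is not after 29 January 2049, so look at February 2049.
February 2049 starts on a Monday, so its 1st Tuesday is 2 February 2049 (1 day in).

2 February 2049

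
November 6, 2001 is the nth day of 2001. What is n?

310

Days in months before November: 31 + 28 + 31 + 30 + 31 + 30 + 31 + 31 + 30 + 31 = 304.
Plus 6 days into November → day 310.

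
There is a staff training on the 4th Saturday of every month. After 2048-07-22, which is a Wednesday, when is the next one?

July 2048 starts on a Wednesday; its first Saturday is the 4th, so the 4th Saturday is the 25th — 2048-07-25.
2048-07-25 is after 2048-07-22, so that is the next one.

2048-07-25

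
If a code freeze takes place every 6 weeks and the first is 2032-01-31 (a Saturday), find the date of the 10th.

The 10th occurrence is 9 intervals after the first: 9 × 42 = 378 days after 2032-01-31.
January has 31 days — 0 days to the end of January leaves 378.
February has 29 days (349 left).
March has 31 days (318 left).
April has 30 days (288 left).
May has 31 days (257 left).
June has 30 days (227 left).
July has 31 days (196 left).
August has 31 days (165 left).
September has 30 days (135 left).
October has 31 days (104 left).
November has 30 days (74 left).
December has 31 days (43 left).
January has 31 days (12 left).
12 days into February → 2033-02-12.

2033-02-12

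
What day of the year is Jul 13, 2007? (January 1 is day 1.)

194

Days in months before Jul: 31 + 28 + 31 + 30 + 31 + 30 = 181.
Plus 13 days into Jul → day 194.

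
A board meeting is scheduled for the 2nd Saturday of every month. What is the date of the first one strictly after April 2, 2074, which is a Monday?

April 14, 2074

April 2074 starts on a Sunday; its first Saturday is the 7th, so the 2nd Saturday is the 14th — April 14, 2074.
April 14, 2074 is after April 2, 2074, so that is the next one.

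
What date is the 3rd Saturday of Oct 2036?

The first Saturday of Oct 2036 is Oct 4.
The 3rd Saturday is 2 weeks later: 4 + 14 = 18.

Oct 18, 2036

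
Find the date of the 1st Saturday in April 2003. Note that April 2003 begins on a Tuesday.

5 April 2003

April 2003 begins on a Tuesday, so the first Saturday is April 5 (4 days later).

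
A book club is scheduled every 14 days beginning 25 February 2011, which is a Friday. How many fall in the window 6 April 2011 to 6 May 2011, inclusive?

Occurrences land 14·i days after 25 February 2011 for i = 0, 1, 2, …
6 April 2011 is 40 days after the start; 40 ÷ 14 = 2 remainder 12; since the remainder is 12, round up to i = 3. First occurrence in the window: #4 on 8 April 2011 (3×14 = 42 days in).
6 May 2011 is 70 days after the start; 70 ÷ 14 = 5 remainder 0. Last occurrence in the window: #6 on 6 May 2011.
Occurrences #4 through #6: 3 in total.

3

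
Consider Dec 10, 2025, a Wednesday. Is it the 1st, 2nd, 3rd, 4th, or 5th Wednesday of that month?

Day 10 falls in week ⌈10/7⌉ of the month.
Days 1–7 hold the 1st Wednesday, 8–14 the 2nd, 15–21 the 3rd, 22–28 the 4th, 29–31 the 5th.
10 is in the range for the 2nd.

2nd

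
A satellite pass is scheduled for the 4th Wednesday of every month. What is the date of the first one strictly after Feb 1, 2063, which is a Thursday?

Feb 2063 starts on a Thursday; its first Wednesday is the 7th, so the 4th Wednesday is the 28th — Feb 28, 2063.
Feb 28, 2063 is after Feb 1, 2063, so that is the next one.

Feb 28, 2063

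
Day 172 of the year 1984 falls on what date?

Jun 20, 1984

Jan has 31 days (172 − 31 = 141 remain).
Feb has 29 days (141 − 29 = 112 remain).
Mar has 31 days (112 − 31 = 81 remain).
Apr has 30 days (81 − 30 = 51 remain).
May has 31 days (51 − 31 = 20 remain).
20 into Jun → Jun 20.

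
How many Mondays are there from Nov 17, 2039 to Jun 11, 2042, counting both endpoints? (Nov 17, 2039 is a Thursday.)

Nov 17, 2039 is a Thursday; the first Monday on or after it is Nov 21, 2039 (4 days later).
From Nov 21, 2039 to Jun 11, 2042: 40 + 366 + 365 + 162 = 933 days (rest of 2039, 2040, 2041, to Jun 11, 2042 in 2042).
933 ÷ 7 = 133 full weeks with remainder 2, so 133 more Mondays after the first → 134.

134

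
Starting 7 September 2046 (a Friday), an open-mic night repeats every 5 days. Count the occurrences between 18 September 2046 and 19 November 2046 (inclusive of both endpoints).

12

Occurrences land 5·i days after 7 September 2046 for i = 0, 1, 2, …
18 September 2046 is 11 days after the start; 11 ÷ 5 = 2 remainder 1; since the remainder is 1, round up to i = 3. First occurrence in the window: #4 on 22 September 2046 (3×5 = 15 days in).
19 November 2046 is 73 days after the start; 73 ÷ 5 = 14 remainder 3. Last occurrence in the window: #15 on 16 November 2046.
Occurrences #4 through #15: 12 in total.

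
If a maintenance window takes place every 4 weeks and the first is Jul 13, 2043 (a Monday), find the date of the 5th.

The 5th occurrence is 4 intervals after the first: 4 × 28 = 112 days after Jul 13, 2043.
Jul has 31 days — 18 days to the end of Jul leaves 94.
Aug has 31 days (63 left).
Sep has 30 days (33 left).
Oct has 31 days (2 left).
2 days into Nov → Nov 2, 2043.

Nov 2, 2043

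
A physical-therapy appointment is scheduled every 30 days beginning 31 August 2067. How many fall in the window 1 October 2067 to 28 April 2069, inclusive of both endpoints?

19

Occurrences land 30·i days after 31 August 2067 for i = 0, 1, 2, …
1 October 2067 is 31 days after the start; 31 ÷ 30 = 1 remainder 1; since the remainder is 1, round up to i = 2. First occurrence in the window: #3 on 30 October 2067 (2×30 = 60 days in).
28 April 2069 is 606 days after the start; 606 ÷ 30 = 20 remainder 6. Last occurrence in the window: #21 on 22 April 2069.
Occurrences #3 through #21: 19 in total.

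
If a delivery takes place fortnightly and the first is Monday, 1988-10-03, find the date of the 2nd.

The 2nd occurrence is 1 interval after the first: 1 × 14 = 14 days after 1988-10-03.
14 days later is 1988-10-17.

1988-10-17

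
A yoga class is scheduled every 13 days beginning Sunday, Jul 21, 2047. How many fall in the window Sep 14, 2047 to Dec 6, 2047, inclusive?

6

Occurrences land 13·i days after Jul 21, 2047 for i = 0, 1, 2, …
Sep 14, 2047 is 55 days after the start; 55 ÷ 13 = 4 remainder 3; since the remainder is 3, round up to i = 5. First occurrence in the window: #6 on Sep 24, 2047 (5×13 = 65 days in).
Dec 6, 2047 is 138 days after the start; 138 ÷ 13 = 10 remainder 8. Last occurrence in the window: #11 on Nov 28, 2047.
Occurrences #6 through #11: 6 in total.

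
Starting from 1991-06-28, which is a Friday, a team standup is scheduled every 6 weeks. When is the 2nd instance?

The 2nd occurrence is 1 interval after the first: 1 × 42 = 42 days after 1991-06-28.
June has 30 days — 2 days to the end of June leaves 40.
July has 31 days (9 left).
9 days into August → 1991-08-09.

1991-08-09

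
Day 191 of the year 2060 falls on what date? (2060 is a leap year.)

9 July 2060

January has 31 days (191 − 31 = 160 remain).
February has 29 days (160 − 29 = 131 remain).
March has 31 days (131 − 31 = 100 remain).
April has 30 days (100 − 30 = 70 remain).
May has 31 days (70 − 31 = 39 remain).
June has 30 days (39 − 30 = 9 remain).
9 into July → July 9.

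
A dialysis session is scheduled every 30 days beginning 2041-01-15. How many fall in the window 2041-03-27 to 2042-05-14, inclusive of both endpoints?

14

Occurrences land 30·i days after 2041-01-15 for i = 0, 1, 2, …
2041-03-27 is 71 days after the start; 71 ÷ 30 = 2 remainder 11; since the remainder is 11, round up to i = 3. First occurrence in the window: #4 on 2041-04-15 (3×30 = 90 days in).
2042-05-14 is 484 days after the start; 484 ÷ 30 = 16 remainder 4. Last occurrence in the window: #17 on 2042-05-10.
Occurrences #4 through #17: 14 in total.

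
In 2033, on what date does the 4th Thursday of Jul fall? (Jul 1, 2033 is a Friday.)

Jul 2033 begins on a Friday, so the first Thursday is Jul 7 (6 days later).
The 4th Thursday is 3 weeks later: 7 + 21 = 28.

Jul 28, 2033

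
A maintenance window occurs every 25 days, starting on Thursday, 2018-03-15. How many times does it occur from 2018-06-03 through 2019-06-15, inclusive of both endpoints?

15

Occurrences land 25·i days after 2018-03-15 for i = 0, 1, 2, …
2018-06-03 is 80 days after the start; 80 ÷ 25 = 3 remainder 5; since the remainder is 5, round up to i = 4. First occurrence in the window: #5 on 2018-06-23 (4×25 = 100 days in).
2019-06-15 is 457 days after the start; 457 ÷ 25 = 18 remainder 7. Last occurrence in the window: #19 on 2019-06-08.
Occurrences #5 through #19: 15 in total.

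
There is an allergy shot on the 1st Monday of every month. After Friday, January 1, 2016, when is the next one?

January 4, 2016

January 2016 starts on a Friday, so its 1st Monday is January 4, 2016 (3 days in).
January 4, 2016 is after January 1, 2016, so that is the next one.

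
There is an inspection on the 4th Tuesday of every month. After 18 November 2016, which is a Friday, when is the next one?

November 2016 starts on a Tuesday; its first Tuesday is the 1st, so the 4th Tuesday is the 22nd — 22 November 2016.
22 November 2016 is after 18 November 2016, so that is the next one.

22 November 2016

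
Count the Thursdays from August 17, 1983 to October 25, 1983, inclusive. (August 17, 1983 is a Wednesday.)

August 17, 1983 is a Wednesday; the first Thursday on or after it is August 18, 1983 (1 day later).
From August 18, 1983 to October 25, 1983: 13 + 30 + 25 = 68 days (rest of August, September, October).
68 ÷ 7 = 9 full weeks with remainder 5, so 9 more Thursdays after the first → 10.

10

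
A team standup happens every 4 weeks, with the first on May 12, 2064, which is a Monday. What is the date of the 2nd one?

The 2nd occurrence is 1 interval after the first: 1 × 28 = 28 days after May 12, 2064.
May has 31 days — 19 days to the end of May leaves 9.
9 days into Jun → Jun 9, 2064.

Jun 9, 2064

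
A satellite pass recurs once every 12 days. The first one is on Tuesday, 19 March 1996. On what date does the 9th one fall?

23 June 1996

The 9th occurrence is 8 intervals after the first: 8 × 12 = 96 days after 19 March 1996.
March has 31 days — 12 days to the end of March leaves 84.
April has 30 days (54 left).
May has 31 days (23 left).
23 days into June → 23 June 1996.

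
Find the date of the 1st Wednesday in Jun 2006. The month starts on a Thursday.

Jun 2006 begins on a Thursday, so the first Wednesday is Jun 7 (6 days later).

Jun 7, 2006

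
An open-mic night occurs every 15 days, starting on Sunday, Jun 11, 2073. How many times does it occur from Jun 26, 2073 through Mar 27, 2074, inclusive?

Occurrences land 15·i days after Jun 11, 2073 for i = 0, 1, 2, …
Jun 26, 2073 is 15 days after the start; 15 ÷ 15 = 1 remainder 0. First occurrence in the window: #2 on Jun 26, 2073 (1×15 = 15 days in).
Mar 27, 2074 is 289 days after the start; 289 ÷ 15 = 19 remainder 4. Last occurrence in the window: #20 on Mar 23, 2074.
Occurrences #2 through #20: 19 in total.

19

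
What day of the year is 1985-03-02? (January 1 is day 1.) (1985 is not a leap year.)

Days in months before March: 31 + 28 = 59.
Plus 2 days into March → day 61.

61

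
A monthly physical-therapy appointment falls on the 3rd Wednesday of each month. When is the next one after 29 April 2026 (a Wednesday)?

April 2026 starts on a Wednesday; its first Wednesday is the 1st, so the 3rd Wednesday is the 15th — 15 April 2026.
That is not after 29 April 2026, so look at May 2026.
May 2026 starts on a Friday; its first Wednesday is the 6th, so the 3rd Wednesday is the 20th — 20 May 2026.

20 May 2026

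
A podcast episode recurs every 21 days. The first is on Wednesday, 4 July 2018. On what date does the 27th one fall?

The 27th occurrence is 26 intervals after the first: 26 × 21 = 546 days after 4 July 2018.
July has 31 days — 27 days to the end of July leaves 519.
From end of July to end of 2018 is 153 days (366 left).
2019 has 365 days (1 left).
1 day into January → 1 January 2020.

1 January 2020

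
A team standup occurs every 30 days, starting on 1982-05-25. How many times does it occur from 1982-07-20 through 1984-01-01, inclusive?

Occurrences land 30·i days after 1982-05-25 for i = 0, 1, 2, …
1982-07-20 is 56 days after the start; 56 ÷ 30 = 1 remainder 26; since the remainder is 26, round up to i = 2. First occurrence in the window: #3 on 1982-07-24 (2×30 = 60 days in).
1984-01-01 is 586 days after the start; 586 ÷ 30 = 19 remainder 16. Last occurrence in the window: #20 on 1983-12-16.
Occurrences #3 through #20: 18 in total.

18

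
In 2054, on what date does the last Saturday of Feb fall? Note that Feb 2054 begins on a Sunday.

Feb 28, 2054

Feb 2054 begins on a Sunday, so the first Saturday is Feb 7 (6 days later).
Feb 2054 has 28 days. Adding weeks: 7, 14, 21, 28 — the last one ≤ 28 is the 28th.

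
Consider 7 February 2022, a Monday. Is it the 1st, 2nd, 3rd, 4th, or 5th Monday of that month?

1st

Day 7 falls in week ⌈7/7⌉ of the month.
Days 1–7 hold the 1st Monday, 8–14 the 2nd, 15–21 the 3rd, 22–28 the 4th, 29–31 the 5th.
7 is in the range for the 1st.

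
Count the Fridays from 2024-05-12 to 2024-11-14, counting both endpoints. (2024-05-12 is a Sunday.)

2024-05-12 is a Sunday; the first Friday on or after it is 2024-05-17 (5 days later).
From 2024-05-17 to 2024-11-14: 14 + 30 + 31 + 31 + 30 + 31 + 14 = 181 days (rest of May, June, July, August, September, October, November).
181 ÷ 7 = 25 full weeks with remainder 6, so 25 more Fridays after the first → 26.

26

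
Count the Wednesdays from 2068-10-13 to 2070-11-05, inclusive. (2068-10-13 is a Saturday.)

108

2068-10-13 is a Saturday; the first Wednesday on or after it is 2068-10-17 (4 days later).
From 2068-10-17 to 2070-11-05: 75 + 365 + 309 = 749 days (rest of 2068, 2069, to 2070-11-05 in 2070).
749 ÷ 7 = 107 full weeks with remainder 0, so 107 more Wednesdays after the first → 108.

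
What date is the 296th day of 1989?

January has 31 days (296 − 31 = 265 remain).
February has 28 days (265 − 28 = 237 remain).
March has 31 days (237 − 31 = 206 remain).
April has 30 days (206 − 30 = 176 remain).
May has 31 days (176 − 31 = 145 remain).
June has 30 days (145 − 30 = 115 remain).
July has 31 days (115 − 31 = 84 remain).
August has 31 days (84 − 31 = 53 remain).
September has 30 days (53 − 30 = 23 remain).
23 into October → October 23.

23 October 1989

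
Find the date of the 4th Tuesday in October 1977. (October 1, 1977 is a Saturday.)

October 1977 begins on a Saturday, so the first Tuesday is October 4 (3 days later).
The 4th Tuesday is 3 weeks later: 4 + 21 = 25.

October 25, 1977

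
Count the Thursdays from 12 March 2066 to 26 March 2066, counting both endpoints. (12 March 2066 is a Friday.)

12 March 2066 is a Friday; the first Thursday on or after it is 18 March 2066 (6 days later).
From 18 March 2066 to 26 March 2066 is 26 − 18 = 8 days.
8 ÷ 7 = 1 full weeks with remainder 1, so 1 more Thursdays after the first → 2.

2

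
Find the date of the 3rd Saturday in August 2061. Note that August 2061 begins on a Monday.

August 2061 begins on a Monday, so the first Saturday is August 6 (5 days later).
The 3rd Saturday is 2 weeks later: 6 + 14 = 20.

2061-08-20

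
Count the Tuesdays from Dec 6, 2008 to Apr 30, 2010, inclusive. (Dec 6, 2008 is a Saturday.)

73

Dec 6, 2008 is a Saturday; the first Tuesday on or after it is Dec 9, 2008 (3 days later).
From Dec 9, 2008 to Apr 30, 2010: 22 + 365 + 120 = 507 days (rest of 2008, 2009, to Apr 30, 2010 in 2010).
507 ÷ 7 = 72 full weeks with remainder 3, so 72 more Tuesdays after the first → 73.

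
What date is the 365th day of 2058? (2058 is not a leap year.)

January has 31 days (365 − 31 = 334 remain).
February has 28 days (334 − 28 = 306 remain).
March has 31 days (306 − 31 = 275 remain).
April has 30 days (275 − 30 = 245 remain).
May has 31 days (245 − 31 = 214 remain).
June has 30 days (214 − 30 = 184 remain).
July has 31 days (184 − 31 = 153 remain).
August has 31 days (153 − 31 = 122 remain).
September has 30 days (122 − 30 = 92 remain).
October has 31 days (92 − 31 = 61 remain).
November has 30 days (61 − 30 = 31 remain).
31 into December → December 31.

31 December 2058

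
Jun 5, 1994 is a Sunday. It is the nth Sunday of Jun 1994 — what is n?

1st

Day 5 falls in week ⌈5/7⌉ of the month.
Days 1–7 hold the 1st Sunday, 8–14 the 2nd, 15–21 the 3rd, 22–28 the 4th, 29–31 the 5th.
5 is in the range for the 1st.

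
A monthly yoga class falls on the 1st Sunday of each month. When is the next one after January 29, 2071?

January 2071 starts on a Thursday, so its 1st Sunday is January 4, 2071 (3 days in).
That is not after January 29, 2071, so look at February 2071.
February 2071 starts on a Sunday, so its 1st Sunday is February 1, 2071.

February 1, 2071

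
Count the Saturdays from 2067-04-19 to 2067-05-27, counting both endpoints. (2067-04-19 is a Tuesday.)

5

2067-04-19 is a Tuesday; the first Saturday on or after it is 2067-04-23 (4 days later).
From 2067-04-23 to 2067-05-27: 7 + 27 = 34 days (rest of April, May).
34 ÷ 7 = 4 full weeks with remainder 6, so 4 more Saturdays after the first → 5.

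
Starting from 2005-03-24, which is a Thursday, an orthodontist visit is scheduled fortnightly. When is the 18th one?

The 18th occurrence is 17 intervals after the first: 17 × 14 = 238 days after 2005-03-24.
March has 31 days — 7 days to the end of March leaves 231.
April has 30 days (201 left).
May has 31 days (170 left).
June has 30 days (140 left).
July has 31 days (109 left).
August has 31 days (78 left).
September has 30 days (48 left).
October has 31 days (17 left).
17 days into November → 2005-11-17.

2005-11-17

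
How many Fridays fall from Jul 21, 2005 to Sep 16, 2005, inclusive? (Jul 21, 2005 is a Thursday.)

9

Jul 21, 2005 is a Thursday; the first Friday on or after it is Jul 22, 2005 (1 day later).
From Jul 22, 2005 to Sep 16, 2005: 9 + 31 + 16 = 56 days (rest of Jul, Aug, Sep).
56 ÷ 7 = 8 full weeks with remainder 0, so 8 more Fridays after the first → 9.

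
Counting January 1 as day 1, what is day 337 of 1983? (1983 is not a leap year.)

Dec 3, 1983

Jan has 31 days (337 − 31 = 306 remain).
Feb has 28 days (306 − 28 = 278 remain).
Mar has 31 days (278 − 31 = 247 remain).
Apr has 30 days (247 − 30 = 217 remain).
May has 31 days (217 − 31 = 186 remain).
Jun has 30 days (186 − 30 = 156 remain).
Jul has 31 days (156 − 31 = 125 remain).
Aug has 31 days (125 − 31 = 94 remain).
Sep has 30 days (94 − 30 = 64 remain).
Oct has 31 days (64 − 31 = 33 remain).
Nov has 30 days (33 − 30 = 3 remain).
3 into Dec → Dec 3.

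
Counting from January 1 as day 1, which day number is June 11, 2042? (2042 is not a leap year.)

Days in months before June: 31 + 28 + 31 + 30 + 31 = 151.
Plus 11 days into June → day 162.

162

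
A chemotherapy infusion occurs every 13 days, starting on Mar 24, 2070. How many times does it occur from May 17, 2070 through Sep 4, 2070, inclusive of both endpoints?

Occurrences land 13·i days after Mar 24, 2070 for i = 0, 1, 2, …
May 17, 2070 is 54 days after the start; 54 ÷ 13 = 4 remainder 2; since the remainder is 2, round up to i = 5. First occurrence in the window: #6 on May 28, 2070 (5×13 = 65 days in).
Sep 4, 2070 is 164 days after the start; 164 ÷ 13 = 12 remainder 8. Last occurrence in the window: #13 on Aug 27, 2070.
Occurrences #6 through #13: 8 in total.

8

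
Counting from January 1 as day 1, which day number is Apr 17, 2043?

Days in months before Apr: 31 + 28 + 31 = 90.
Plus 17 days into Apr → day 107.

107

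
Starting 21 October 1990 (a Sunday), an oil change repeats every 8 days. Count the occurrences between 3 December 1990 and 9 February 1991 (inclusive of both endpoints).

8

Occurrences land 8·i days after 21 October 1990 for i = 0, 1, 2, …
3 December 1990 is 43 days after the start; 43 ÷ 8 = 5 remainder 3; since the remainder is 3, round up to i = 6. First occurrence in the window: #7 on 8 December 1990 (6×8 = 48 days in).
9 February 1991 is 111 days after the start; 111 ÷ 8 = 13 remainder 7. Last occurrence in the window: #14 on 2 February 1991.
Occurrences #7 through #14: 8 in total.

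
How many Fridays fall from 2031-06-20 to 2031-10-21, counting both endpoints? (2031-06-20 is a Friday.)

2031-06-20 is a Friday; the first Friday on or after it is 2031-06-20.
From 2031-06-20 to 2031-10-21: 10 + 31 + 31 + 30 + 21 = 123 days (rest of June, July, August, September, October).
123 ÷ 7 = 17 full weeks with remainder 4, so 17 more Fridays after the first → 18.

18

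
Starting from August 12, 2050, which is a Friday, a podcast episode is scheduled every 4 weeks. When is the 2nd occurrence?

The 2nd occurrence is 1 interval after the first: 1 × 28 = 28 days after August 12, 2050.
August has 31 days — 19 days to the end of August leaves 9.
9 days into September → September 9, 2050.

September 9, 2050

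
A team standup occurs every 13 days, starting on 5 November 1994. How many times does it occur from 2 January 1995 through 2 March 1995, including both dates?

5

Occurrences land 13·i days after 5 November 1994 for i = 0, 1, 2, …
2 January 1995 is 58 days after the start; 58 ÷ 13 = 4 remainder 6; since the remainder is 6, round up to i = 5. First occurrence in the window: #6 on 9 January 1995 (5×13 = 65 days in).
2 March 1995 is 117 days after the start; 117 ÷ 13 = 9 remainder 0. Last occurrence in the window: #10 on 2 March 1995.
Occurrences #6 through #10: 5 in total.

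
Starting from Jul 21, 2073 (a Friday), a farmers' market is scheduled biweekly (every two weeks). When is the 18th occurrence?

The 18th occurrence is 17 intervals after the first: 17 × 14 = 238 days after Jul 21, 2073.
Jul has 31 days — 10 days to the end of Jul leaves 228.
Aug has 31 days (197 left).
Sep has 30 days (167 left).
Oct has 31 days (136 left).
Nov has 30 days (106 left).
Dec has 31 days (75 left).
Jan has 31 days (44 left).
Feb has 28 days (16 left).
16 days into Mar → Mar 16, 2074.

Mar 16, 2074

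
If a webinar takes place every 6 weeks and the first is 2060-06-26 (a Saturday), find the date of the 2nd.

2060-08-07

The 2nd occurrence is 1 interval after the first: 1 × 42 = 42 days after 2060-06-26.
June has 30 days — 4 days to the end of June leaves 38.
July has 31 days (7 left).
7 days into August → 2060-08-07.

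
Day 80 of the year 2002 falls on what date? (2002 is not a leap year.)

March 21, 2002

January has 31 days (80 − 31 = 49 remain).
February has 28 days (49 − 28 = 21 remain).
21 into March → March 21.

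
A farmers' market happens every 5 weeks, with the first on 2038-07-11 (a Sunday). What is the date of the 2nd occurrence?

2038-08-15

The 2nd occurrence is 1 interval after the first: 1 × 35 = 35 days after 2038-07-11.
July has 31 days — 20 days to the end of July leaves 15.
15 days into August → 2038-08-15.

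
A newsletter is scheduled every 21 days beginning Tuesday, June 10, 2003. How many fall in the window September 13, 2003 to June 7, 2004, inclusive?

13

Occurrences land 21·i days after June 10, 2003 for i = 0, 1, 2, …
September 13, 2003 is 95 days after the start; 95 ÷ 21 = 4 remainder 11; since the remainder is 11, round up to i = 5. First occurrence in the window: #6 on September 23, 2003 (5×21 = 105 days in).
June 7, 2004 is 363 days after the start; 363 ÷ 21 = 17 remainder 6. Last occurrence in the window: #18 on June 1, 2004.
Occurrences #6 through #18: 13 in total.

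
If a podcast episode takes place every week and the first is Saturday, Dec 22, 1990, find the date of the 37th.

Aug 31, 1991

The 37th occurrence is 36 intervals after the first: 36 × 7 = 252 days after Dec 22, 1990.
Dec has 31 days — 9 days to the end of Dec leaves 243.
Jan has 31 days (212 left).
Feb has 28 days (184 left).
Mar has 31 days (153 left).
Apr has 30 days (123 left).
May has 31 days (92 left).
Jun has 30 days (62 left).
Jul has 31 days (31 left).
31 days into Aug → Aug 31, 1991.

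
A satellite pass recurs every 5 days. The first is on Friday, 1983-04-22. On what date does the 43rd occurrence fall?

The 43rd occurrence is 42 intervals after the first: 42 × 5 = 210 days after 1983-04-22.
April has 30 days — 8 days to the end of April leaves 202.
May has 31 days (171 left).
June has 30 days (141 left).
July has 31 days (110 left).
August has 31 days (79 left).
September has 30 days (49 left).
October has 31 days (18 left).
18 days into November → 1983-11-18.

1983-11-18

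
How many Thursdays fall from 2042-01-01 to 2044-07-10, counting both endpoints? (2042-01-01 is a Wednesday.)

132

2042-01-01 is a Wednesday; the first Thursday on or after it is 2042-01-02 (1 day later).
From 2042-01-02 to 2044-07-10: 363 + 365 + 192 = 920 days (rest of 2042, 2043, to 2044-07-10 in 2044).
920 ÷ 7 = 131 full weeks with remainder 3, so 131 more Thursdays after the first → 132.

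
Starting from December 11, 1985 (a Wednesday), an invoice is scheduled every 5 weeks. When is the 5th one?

The 5th occurrence is 4 intervals after the first: 4 × 35 = 140 days after December 11, 1985.
December has 31 days — 20 days to the end of December leaves 120.
January has 31 days (89 left).
February has 28 days (61 left).
March has 31 days (30 left).
30 days into April → April 30, 1986.

April 30, 1986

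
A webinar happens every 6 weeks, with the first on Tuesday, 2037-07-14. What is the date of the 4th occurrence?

The 4th occurrence is 3 intervals after the first: 3 × 42 = 126 days after 2037-07-14.
July has 31 days — 17 days to the end of July leaves 109.
August has 31 days (78 left).
September has 30 days (48 left).
October has 31 days (17 left).
17 days into November → 2037-11-17.

2037-11-17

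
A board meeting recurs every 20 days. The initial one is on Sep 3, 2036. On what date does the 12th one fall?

The 12th occurrence is 11 intervals after the first: 11 × 20 = 220 days after Sep 3, 2036.
Sep has 30 days — 27 days to the end of Sep leaves 193.
Oct has 31 days (162 left).
Nov has 30 days (132 left).
Dec has 31 days (101 left).
Jan has 31 days (70 left).
Feb has 28 days (42 left).
Mar has 31 days (11 left).
11 days into Apr → Apr 11, 2037.

Apr 11, 2037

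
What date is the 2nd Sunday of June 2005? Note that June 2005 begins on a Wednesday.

12 June 2005

June 2005 begins on a Wednesday, so the first Sunday is June 5 (4 days later).
The 2nd Sunday is 1 weeks later: 5 + 7 = 12.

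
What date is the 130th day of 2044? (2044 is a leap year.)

May 9, 2044

January has 31 days (130 − 31 = 99 remain).
February has 29 days (99 − 29 = 70 remain).
March has 31 days (70 − 31 = 39 remain).
April has 30 days (39 − 30 = 9 remain).
9 into May → May 9.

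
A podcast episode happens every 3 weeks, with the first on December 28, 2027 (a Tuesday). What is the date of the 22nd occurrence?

The 22nd occurrence is 21 intervals after the first: 21 × 21 = 441 days after December 28, 2027.
December has 31 days — 3 days to the end of December leaves 438.
2028 has 366 days (72 left).
January has 31 days (41 left).
February has 28 days (13 left).
13 days into March → March 13, 2029.

March 13, 2029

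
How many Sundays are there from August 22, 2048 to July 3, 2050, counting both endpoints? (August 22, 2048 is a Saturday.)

August 22, 2048 is a Saturday; the first Sunday on or after it is August 23, 2048 (1 day later).
From August 23, 2048 to July 3, 2050: 130 + 365 + 184 = 679 days (rest of 2048, 2049, to July 3, 2050 in 2050).
679 ÷ 7 = 97 full weeks with remainder 0, so 97 more Sundays after the first → 98.

98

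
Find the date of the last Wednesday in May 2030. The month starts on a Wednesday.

2030-05-29

May 2030 begins on a Wednesday, so the first Wednesday is May 1.
May 2030 has 31 days. Adding weeks: 1, 8, 15, 22, 29 — the last one ≤ 31 is the 29th.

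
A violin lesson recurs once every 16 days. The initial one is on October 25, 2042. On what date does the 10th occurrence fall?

March 18, 2043

The 10th occurrence is 9 intervals after the first: 9 × 16 = 144 days after October 25, 2042.
October has 31 days — 6 days to the end of October leaves 138.
November has 30 days (108 left).
December has 31 days (77 left).
January has 31 days (46 left).
February has 28 days (18 left).
18 days into March → March 18, 2043.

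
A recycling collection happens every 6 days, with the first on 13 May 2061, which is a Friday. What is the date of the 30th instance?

3 November 2061

The 30th occurrence is 29 intervals after the first: 29 × 6 = 174 days after 13 May 2061.
May has 31 days — 18 days to the end of May leaves 156.
June has 30 days (126 left).
July has 31 days (95 left).
August has 31 days (64 left).
September has 30 days (34 left).
October has 31 days (3 left).
3 days into November → 3 November 2061.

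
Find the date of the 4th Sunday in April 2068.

22 April 2068

April 2068 begins on a Sunday, so the first Sunday is April 1.
The 4th Sunday is 3 weeks later: 1 + 21 = 22.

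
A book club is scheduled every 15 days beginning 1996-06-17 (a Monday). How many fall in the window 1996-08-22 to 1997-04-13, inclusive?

16

Occurrences land 15·i days after 1996-06-17 for i = 0, 1, 2, …
1996-08-22 is 66 days after the start; 66 ÷ 15 = 4 remainder 6; since the remainder is 6, round up to i = 5. First occurrence in the window: #6 on 1996-08-31 (5×15 = 75 days in).
1997-04-13 is 300 days after the start; 300 ÷ 15 = 20 remainder 0. Last occurrence in the window: #21 on 1997-04-13.
Occurrences #6 through #21: 16 in total.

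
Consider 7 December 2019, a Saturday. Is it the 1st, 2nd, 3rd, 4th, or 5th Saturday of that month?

1st

Day 7 falls in week ⌈7/7⌉ of the month.
Days 1–7 hold the 1st Saturday, 8–14 the 2nd, 15–21 the 3rd, 22–28 the 4th, 29–31 the 5th.
7 is in the range for the 1st.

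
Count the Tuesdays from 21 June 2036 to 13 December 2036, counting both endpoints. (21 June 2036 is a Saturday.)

25

21 June 2036 is a Saturday; the first Tuesday on or after it is 24 June 2036 (3 days later).
From 24 June 2036 to 13 December 2036: 6 + 31 + 31 + 30 + 31 + 30 + 13 = 172 days (rest of June, July, August, September, October, November, December).
172 ÷ 7 = 24 full weeks with remainder 4, so 24 more Tuesdays after the first → 25.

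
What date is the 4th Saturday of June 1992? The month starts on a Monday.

June 1992 begins on a Monday, so the first Saturday is June 6 (5 days later).
The 4th Saturday is 3 weeks later: 6 + 21 = 27.

27 June 1992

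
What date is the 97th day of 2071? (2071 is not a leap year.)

Apr 7, 2071

Jan has 31 days (97 − 31 = 66 remain).
Feb has 28 days (66 − 28 = 38 remain).
Mar has 31 days (38 − 31 = 7 remain).
7 into Apr → Apr 7.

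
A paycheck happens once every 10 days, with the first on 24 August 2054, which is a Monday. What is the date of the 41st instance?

28 September 2055

The 41st occurrence is 40 intervals after the first: 40 × 10 = 400 days after 24 August 2054.
August has 31 days — 7 days to the end of August leaves 393.
September has 30 days (363 left).
October has 31 days (332 left).
November has 30 days (302 left).
December has 31 days (271 left).
January has 31 days (240 left).
February has 28 days (212 left).
March has 31 days (181 left).
April has 30 days (151 left).
May has 31 days (120 left).
June has 30 days (90 left).
July has 31 days (59 left).
August has 31 days (28 left).
28 days into September → 28 September 2055.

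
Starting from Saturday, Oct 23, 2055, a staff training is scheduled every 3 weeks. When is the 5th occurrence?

Jan 15, 2056

The 5th occurrence is 4 intervals after the first: 4 × 21 = 84 days after Oct 23, 2055.
Oct has 31 days — 8 days to the end of Oct leaves 76.
Nov has 30 days (46 left).
Dec has 31 days (15 left).
15 days into Jan → Jan 15, 2056.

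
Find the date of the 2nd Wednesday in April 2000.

April 2000 begins on a Saturday, so the first Wednesday is April 5 (4 days later).
The 2nd Wednesday is 1 weeks later: 5 + 7 = 12.

April 12, 2000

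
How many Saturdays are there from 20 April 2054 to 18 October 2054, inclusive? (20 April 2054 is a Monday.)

26

20 April 2054 is a Monday; the first Saturday on or after it is 25 April 2054 (5 days later).
From 25 April 2054 to 18 October 2054: 5 + 31 + 30 + 31 + 31 + 30 + 18 = 176 days (rest of April, May, June, July, August, September, October).
176 ÷ 7 = 25 full weeks with remainder 1, so 25 more Saturdays after the first → 26.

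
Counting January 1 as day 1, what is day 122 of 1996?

1 May 1996

January has 31 days (122 − 31 = 91 remain).
February has 29 days (91 − 29 = 62 remain).
March has 31 days (62 − 31 = 31 remain).
April has 30 days (31 − 30 = 1 remain).
1 into May → May 1.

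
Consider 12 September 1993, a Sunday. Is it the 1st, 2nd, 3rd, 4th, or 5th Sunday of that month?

Day 12 falls in week ⌈12/7⌉ of the month.
Days 1–7 hold the 1st Sunday, 8–14 the 2nd, 15–21 the 3rd, 22–28 the 4th, 29–31 the 5th.
12 is in the range for the 2nd.

2nd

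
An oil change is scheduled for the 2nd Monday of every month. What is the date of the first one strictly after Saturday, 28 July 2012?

July 2012 starts on a Sunday; its first Monday is the 2nd, so the 2nd Monday is the 9th — 9 July 2012.
That is not after 28 July 2012, so look at August 2012.
August 2012 starts on a Wednesday; its first Monday is the 6th, so the 2nd Monday is the 13th — 13 August 2012.

13 August 2012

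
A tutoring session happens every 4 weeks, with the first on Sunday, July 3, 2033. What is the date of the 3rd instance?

The 3rd occurrence is 2 intervals after the first: 2 × 28 = 56 days after July 3, 2033.
July has 31 days — 28 days to the end of July leaves 28.
28 days into August → August 28, 2033.

August 28, 2033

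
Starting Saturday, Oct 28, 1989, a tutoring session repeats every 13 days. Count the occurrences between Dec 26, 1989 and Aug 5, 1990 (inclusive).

17

Occurrences land 13·i days after Oct 28, 1989 for i = 0, 1, 2, …
Dec 26, 1989 is 59 days after the start; 59 ÷ 13 = 4 remainder 7; since the remainder is 7, round up to i = 5. First occurrence in the window: #6 on Jan 1, 1990 (5×13 = 65 days in).
Aug 5, 1990 is 281 days after the start; 281 ÷ 13 = 21 remainder 8. Last occurrence in the window: #22 on Jul 28, 1990.
Occurrences #6 through #22: 17 in total.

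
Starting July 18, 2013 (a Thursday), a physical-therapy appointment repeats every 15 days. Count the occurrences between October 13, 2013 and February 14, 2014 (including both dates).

9

Occurrences land 15·i days after July 18, 2013 for i = 0, 1, 2, …
October 13, 2013 is 87 days after the start; 87 ÷ 15 = 5 remainder 12; since the remainder is 12, round up to i = 6. First occurrence in the window: #7 on October 16, 2013 (6×15 = 90 days in).
February 14, 2014 is 211 days after the start; 211 ÷ 15 = 14 remainder 1. Last occurrence in the window: #15 on February 13, 2014.
Occurrences #7 through #15: 9 in total.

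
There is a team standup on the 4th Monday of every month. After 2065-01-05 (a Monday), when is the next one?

January 2065 starts on a Thursday; its first Monday is the 5th, so the 4th Monday is the 26th — 2065-01-26.
2065-01-26 is after 2065-01-05, so that is the next one.

2065-01-26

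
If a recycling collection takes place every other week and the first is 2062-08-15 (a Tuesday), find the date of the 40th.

The 40th occurrence is 39 intervals after the first: 39 × 14 = 546 days after 2062-08-15.
August has 31 days — 16 days to the end of August leaves 530.
From end of August to end of 2062 is 122 days (408 left).
2063 has 365 days (43 left).
January has 31 days (12 left).
12 days into February → 2064-02-12.

2064-02-12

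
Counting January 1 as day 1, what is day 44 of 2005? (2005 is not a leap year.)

February 13, 2005

January has 31 days (44 − 31 = 13 remain).
13 into February → February 13.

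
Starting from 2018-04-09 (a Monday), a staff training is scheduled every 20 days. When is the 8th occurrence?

The 8th occurrence is 7 intervals after the first: 7 × 20 = 140 days after 2018-04-09.
April has 30 days — 21 days to the end of April leaves 119.
May has 31 days (88 left).
June has 30 days (58 left).
July has 31 days (27 left).
27 days into August → 2018-08-27.

2018-08-27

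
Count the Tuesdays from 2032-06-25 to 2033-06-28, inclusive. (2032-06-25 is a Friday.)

53

2032-06-25 is a Friday; the first Tuesday on or after it is 2032-06-29 (4 days later).
From 2032-06-29 to 2033-06-28: 185 + 179 = 364 days (rest of 2032, to 2033-06-28 in 2033).
364 ÷ 7 = 52 full weeks with remainder 0, so 52 more Tuesdays after the first → 53.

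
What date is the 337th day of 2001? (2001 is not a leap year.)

January has 31 days (337 − 31 = 306 remain).
February has 28 days (306 − 28 = 278 remain).
March has 31 days (278 − 31 = 247 remain).
April has 30 days (247 − 30 = 217 remain).
May has 31 days (217 − 31 = 186 remain).
June has 30 days (186 − 30 = 156 remain).
July has 31 days (156 − 31 = 125 remain).
August has 31 days (125 − 31 = 94 remain).
September has 30 days (94 − 30 = 64 remain).
October has 31 days (64 − 31 = 33 remain).
November has 30 days (33 − 30 = 3 remain).
3 into December → December 3.

3 December 2001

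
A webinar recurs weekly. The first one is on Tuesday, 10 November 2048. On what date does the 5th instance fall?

The 5th occurrence is 4 intervals after the first: 4 × 7 = 28 days after 10 November 2048.
November has 30 days — 20 days to the end of November leaves 8.
8 days into December → 8 December 2048.

8 December 2048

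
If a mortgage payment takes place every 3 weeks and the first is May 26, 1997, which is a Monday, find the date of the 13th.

February 2, 1998

The 13th occurrence is 12 intervals after the first: 12 × 21 = 252 days after May 26, 1997.
May has 31 days — 5 days to the end of May leaves 247.
June has 30 days (217 left).
July has 31 days (186 left).
August has 31 days (155 left).
September has 30 days (125 left).
October has 31 days (94 left).
November has 30 days (64 left).
December has 31 days (33 left).
January has 31 days (2 left).
2 days into February → February 2, 1998.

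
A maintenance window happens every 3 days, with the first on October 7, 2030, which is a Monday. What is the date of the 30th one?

January 2, 2031

The 30th occurrence is 29 intervals after the first: 29 × 3 = 87 days after October 7, 2030.
October has 31 days — 24 days to the end of October leaves 63.
November has 30 days (33 left).
December has 31 days (2 left).
2 days into January → January 2, 2031.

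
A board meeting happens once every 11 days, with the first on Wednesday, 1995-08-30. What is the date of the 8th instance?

The 8th occurrence is 7 intervals after the first: 7 × 11 = 77 days after 1995-08-30.
August has 31 days — 1 day to the end of August leaves 76.
September has 30 days (46 left).
October has 31 days (15 left).
15 days into November → 1995-11-15.

1995-11-15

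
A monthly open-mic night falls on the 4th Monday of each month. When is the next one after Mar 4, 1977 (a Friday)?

Mar 28, 1977

Mar 1977 starts on a Tuesday; its first Monday is the 7th, so the 4th Monday is the 28th — Mar 28, 1977.
Mar 28, 1977 is after Mar 4, 1977, so that is the next one.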